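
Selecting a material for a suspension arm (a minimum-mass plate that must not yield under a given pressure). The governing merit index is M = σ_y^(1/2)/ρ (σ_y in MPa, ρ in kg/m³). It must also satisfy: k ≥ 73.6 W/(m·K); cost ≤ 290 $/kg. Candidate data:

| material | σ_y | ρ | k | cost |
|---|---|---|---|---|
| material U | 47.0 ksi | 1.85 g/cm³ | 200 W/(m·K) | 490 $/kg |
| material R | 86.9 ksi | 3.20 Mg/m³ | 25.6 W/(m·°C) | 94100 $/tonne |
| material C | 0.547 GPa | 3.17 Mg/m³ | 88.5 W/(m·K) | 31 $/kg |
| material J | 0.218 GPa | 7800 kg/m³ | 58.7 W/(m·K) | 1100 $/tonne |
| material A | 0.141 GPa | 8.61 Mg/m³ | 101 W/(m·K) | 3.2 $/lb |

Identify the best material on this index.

material C

Screen on constraints: k ≥ 73.6 W/(m·K); cost ≤ 290 $/kg. Survivors: material C, material A.
Putting every candidate on a common basis:
  material C: σ_y = 547.0 MPa, ρ = 3170 kg/m³
  material A: σ_y = 141.0 MPa, ρ = 8610 kg/m³
  material C: M = 7.38×10⁻³
  material A: M = 1.38×10⁻³
The maximum is for material C.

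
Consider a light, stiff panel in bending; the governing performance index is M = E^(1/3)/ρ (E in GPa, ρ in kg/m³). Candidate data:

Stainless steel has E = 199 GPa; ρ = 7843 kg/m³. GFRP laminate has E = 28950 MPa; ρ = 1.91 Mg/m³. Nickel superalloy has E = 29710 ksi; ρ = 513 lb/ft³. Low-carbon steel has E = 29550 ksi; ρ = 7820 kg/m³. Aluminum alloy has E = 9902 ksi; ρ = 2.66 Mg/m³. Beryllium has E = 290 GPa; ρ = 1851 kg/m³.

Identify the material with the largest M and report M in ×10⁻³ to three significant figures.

beryllium, M = 3.58×10⁻³

Putting every candidate on a common basis:
  stainless steel: E = 199.0 GPa, ρ = 7843 kg/m³
  GFRP laminate: E = 28.95 GPa, ρ = 1910 kg/m³
  nickel superalloy: E = 204.8 GPa, ρ = 8217 kg/m³
  low-carbon steel: E = 203.7 GPa, ρ = 7820 kg/m³
  aluminum alloy: E = 68.27 GPa, ρ = 2660 kg/m³
  beryllium: E = 290.0 GPa, ρ = 1851 kg/m³
  beryllium: M = 3.58×10⁻³
  GFRP laminate: M = 1.61×10⁻³
  aluminum alloy: M = 1.54×10⁻³
  low-carbon steel: M = 0.752×10⁻³
  stainless steel: M = 0.744×10⁻³
  nickel superalloy: M = 0.717×10⁻³
The maximum is for beryllium.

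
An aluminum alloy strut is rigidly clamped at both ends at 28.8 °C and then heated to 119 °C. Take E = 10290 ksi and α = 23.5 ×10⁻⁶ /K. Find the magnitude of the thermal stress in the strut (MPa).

150 MPa

E = 10290 ksi = 70.95 GPa.
ΔT = 90.20 K. Constrained thermal stress σ = E·α·ΔT = 70.95×10³ MPa × 23.5×10⁻⁶ × 90.20 = 150 MPa (compressive).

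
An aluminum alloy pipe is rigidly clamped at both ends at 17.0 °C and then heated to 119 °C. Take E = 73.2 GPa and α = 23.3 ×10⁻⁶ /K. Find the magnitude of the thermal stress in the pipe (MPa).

174 MPa

ΔT = 102.0 K. Constrained thermal stress σ = E·α·ΔT = 73.20×10³ MPa × 23.3×10⁻⁶ × 102.0 = 174 MPa (compressive).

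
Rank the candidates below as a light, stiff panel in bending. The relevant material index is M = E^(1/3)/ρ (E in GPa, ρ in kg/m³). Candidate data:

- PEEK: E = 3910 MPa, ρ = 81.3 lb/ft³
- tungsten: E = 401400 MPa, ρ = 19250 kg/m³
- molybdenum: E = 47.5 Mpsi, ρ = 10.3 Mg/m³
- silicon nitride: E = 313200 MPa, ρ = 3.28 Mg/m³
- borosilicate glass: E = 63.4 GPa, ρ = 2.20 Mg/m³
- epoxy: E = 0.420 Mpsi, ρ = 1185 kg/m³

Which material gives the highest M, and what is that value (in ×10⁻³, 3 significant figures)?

silicon nitride, M = 2.07×10⁻³

After converting to SI:
  PEEK: E = 3.910 GPa, ρ = 1302 kg/m³
  tungsten: E = 401.4 GPa, ρ = 19250 kg/m³
  molybdenum: E = 327.5 GPa, ρ = 10300 kg/m³
  silicon nitride: E = 313.2 GPa, ρ = 3280 kg/m³
  borosilicate glass: E = 63.40 GPa, ρ = 2200 kg/m³
  epoxy: E = 2.896 GPa, ρ = 1185 kg/m³
  silicon nitride: M = 2.07×10⁻³
  borosilicate glass: M = 1.81×10⁻³
  PEEK: M = 1.21×10⁻³
  epoxy: M = 1.20×10⁻³
  molybdenum: M = 0.669×10⁻³
  tungsten: M = 0.383×10⁻³
Silicon nitride has the largest M.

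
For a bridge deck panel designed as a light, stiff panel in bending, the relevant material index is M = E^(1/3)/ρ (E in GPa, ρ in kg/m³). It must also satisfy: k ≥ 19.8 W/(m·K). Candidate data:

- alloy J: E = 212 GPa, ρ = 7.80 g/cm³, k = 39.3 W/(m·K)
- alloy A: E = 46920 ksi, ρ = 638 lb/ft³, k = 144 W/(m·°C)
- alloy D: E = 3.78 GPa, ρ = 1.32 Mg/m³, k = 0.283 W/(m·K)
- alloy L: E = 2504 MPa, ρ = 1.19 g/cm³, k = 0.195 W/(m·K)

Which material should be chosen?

alloy J

Screen on constraints: k ≥ 19.8 W/(m·K). Survivors: alloy J, alloy A.
Convert each candidate to consistent units, then evaluate M:
  alloy J: E = 212.0 GPa, ρ = 7800 kg/m³
  alloy A: E = 323.5 GPa, ρ = 10220 kg/m³
  alloy J: M = 0.764×10⁻³
  alloy A: M = 0.672×10⁻³
Highest index: alloy J.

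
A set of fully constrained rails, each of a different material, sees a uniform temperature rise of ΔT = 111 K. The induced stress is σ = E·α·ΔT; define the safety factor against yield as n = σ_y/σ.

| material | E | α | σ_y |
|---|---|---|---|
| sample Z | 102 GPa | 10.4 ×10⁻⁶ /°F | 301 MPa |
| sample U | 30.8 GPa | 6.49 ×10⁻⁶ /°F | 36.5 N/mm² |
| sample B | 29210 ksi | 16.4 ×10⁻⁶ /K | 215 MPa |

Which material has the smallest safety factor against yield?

sample B

In consistent units (E in GPa, α in ×10⁻⁶/K, σ_y in MPa):
  sample Z: E = 102.0, α = 18.7, σ_y = 301.0 → σ = 212 MPa, n = 1.42
  sample U: E = 30.80, α = 11.7, σ_y = 36.50 → σ = 39.9 MPa, n = 0.914
  sample B: E = 201.4, α = 16.4, σ_y = 215.0 → σ = 367 MPa, n = 0.586
The minimum is sample B at n = 0.586.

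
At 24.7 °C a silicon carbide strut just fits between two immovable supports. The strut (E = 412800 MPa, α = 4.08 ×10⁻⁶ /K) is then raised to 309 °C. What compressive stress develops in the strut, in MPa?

479 MPa

E = 412800 MPa = 412.8 GPa.
ΔT = 284.3 K. Constrained thermal stress σ = E·α·ΔT = 412.8×10³ MPa × 4.08×10⁻⁶ × 284.3 = 479 MPa (compressive).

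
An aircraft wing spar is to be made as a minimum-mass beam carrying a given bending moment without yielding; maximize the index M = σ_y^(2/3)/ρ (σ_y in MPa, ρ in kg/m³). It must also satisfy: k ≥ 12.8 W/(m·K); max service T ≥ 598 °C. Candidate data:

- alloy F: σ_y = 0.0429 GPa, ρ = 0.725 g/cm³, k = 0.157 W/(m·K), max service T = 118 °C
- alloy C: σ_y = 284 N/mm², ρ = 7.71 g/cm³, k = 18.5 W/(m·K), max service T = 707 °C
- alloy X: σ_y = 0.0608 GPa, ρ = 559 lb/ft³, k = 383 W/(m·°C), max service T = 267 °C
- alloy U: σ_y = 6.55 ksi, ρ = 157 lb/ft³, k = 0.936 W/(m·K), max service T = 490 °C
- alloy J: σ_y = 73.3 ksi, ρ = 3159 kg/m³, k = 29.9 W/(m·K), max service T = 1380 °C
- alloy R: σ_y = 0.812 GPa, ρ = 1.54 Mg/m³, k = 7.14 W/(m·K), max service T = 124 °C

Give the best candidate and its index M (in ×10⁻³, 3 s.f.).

Screen on constraints: k ≥ 12.8 W/(m·K); max service T ≥ 598 °C. Survivors: alloy C, alloy J.
In SI units:
  alloy C: σ_y = 284.0 MPa, ρ = 7710 kg/m³
  alloy J: σ_y = 505.4 MPa, ρ = 3159 kg/m³
  alloy J: M = 20.1×10⁻³
  alloy C: M = 5.60×10⁻³
Alloy J ranks first.

alloy J, M = 20.1×10⁻³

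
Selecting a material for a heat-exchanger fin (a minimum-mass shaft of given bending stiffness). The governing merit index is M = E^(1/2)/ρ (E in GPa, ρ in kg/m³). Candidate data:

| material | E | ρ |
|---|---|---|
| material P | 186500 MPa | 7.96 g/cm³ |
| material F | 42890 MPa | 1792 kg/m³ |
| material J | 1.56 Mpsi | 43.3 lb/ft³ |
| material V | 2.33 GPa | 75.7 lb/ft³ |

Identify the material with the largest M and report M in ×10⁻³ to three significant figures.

Convert each candidate to consistent units, then evaluate M:
  material P: E = 186.5 GPa, ρ = 7960 kg/m³
  material F: E = 42.89 GPa, ρ = 1792 kg/m³
  material J: E = 10.76 GPa, ρ = 693.6 kg/m³
  material V: E = 2.330 GPa, ρ = 1213 kg/m³
  material J: M = 4.73×10⁻³
  material F: M = 3.65×10⁻³
  material P: M = 1.72×10⁻³
  material V: M = 1.26×10⁻³
Material J ranks first.

material J, M = 4.73×10⁻³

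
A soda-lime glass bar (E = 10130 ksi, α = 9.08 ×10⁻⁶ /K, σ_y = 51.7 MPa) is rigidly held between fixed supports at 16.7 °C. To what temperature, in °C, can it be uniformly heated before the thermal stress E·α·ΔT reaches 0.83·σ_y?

E = 10130 ksi = 69.84 GPa.
E·α·ΔT = 42.91 MPa ⇒ ΔT = 42.91 / (69.84×10³ × 9.08×10⁻⁶) = 67.66 K.
T = 16.7 + 67.66 = 84.36 °C.

84.4 °C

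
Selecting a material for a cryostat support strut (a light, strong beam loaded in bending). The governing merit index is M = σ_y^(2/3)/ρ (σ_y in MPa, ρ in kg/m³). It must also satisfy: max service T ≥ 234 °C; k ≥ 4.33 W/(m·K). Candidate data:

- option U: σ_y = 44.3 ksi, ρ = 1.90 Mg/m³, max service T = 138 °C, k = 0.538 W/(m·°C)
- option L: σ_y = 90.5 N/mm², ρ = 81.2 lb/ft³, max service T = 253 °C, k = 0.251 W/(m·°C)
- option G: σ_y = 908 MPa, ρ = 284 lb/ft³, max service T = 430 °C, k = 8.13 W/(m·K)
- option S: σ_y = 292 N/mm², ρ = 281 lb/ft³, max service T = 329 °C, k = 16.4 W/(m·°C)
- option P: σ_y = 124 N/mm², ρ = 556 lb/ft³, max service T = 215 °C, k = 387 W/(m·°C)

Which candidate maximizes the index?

option G

Screen on constraints: max service T ≥ 234 °C; k ≥ 4.33 W/(m·K). Survivors: option G, option S.
Normalizing units and computing the index:
  option G: σ_y = 908.0 MPa, ρ = 4549 kg/m³
  option S: σ_y = 292.0 MPa, ρ = 4501 kg/m³
  option G: M = 20.6×10⁻³
  option S: M = 9.78×10⁻³
Option G has the largest M.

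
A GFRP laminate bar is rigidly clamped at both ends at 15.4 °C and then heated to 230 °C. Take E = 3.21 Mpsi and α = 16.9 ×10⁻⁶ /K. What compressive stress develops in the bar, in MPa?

E = 3.21 Mpsi = 22.13 GPa.
ΔT = 214.6 K. Constrained thermal stress σ = E·α·ΔT = 22.13×10³ MPa × 16.9×10⁻⁶ × 214.6 = 80.3 MPa (compressive).

80.3 MPa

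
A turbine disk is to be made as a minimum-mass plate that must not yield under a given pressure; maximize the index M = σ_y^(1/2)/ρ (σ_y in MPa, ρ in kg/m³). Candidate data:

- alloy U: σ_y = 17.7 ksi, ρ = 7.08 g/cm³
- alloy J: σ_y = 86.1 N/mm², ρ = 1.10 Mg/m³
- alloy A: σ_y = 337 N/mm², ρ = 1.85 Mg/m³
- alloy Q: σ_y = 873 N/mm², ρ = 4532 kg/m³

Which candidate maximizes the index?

Putting every candidate on a common basis:
  alloy U: σ_y = 122.0 MPa, ρ = 7080 kg/m³
  alloy J: σ_y = 86.10 MPa, ρ = 1100 kg/m³
  alloy A: σ_y = 337.0 MPa, ρ = 1850 kg/m³
  alloy Q: σ_y = 873.0 MPa, ρ = 4532 kg/m³
  alloy A: M = 9.92×10⁻³
  alloy J: M = 8.44×10⁻³
  alloy Q: M = 6.52×10⁻³
  alloy U: M = 1.56×10⁻³
The maximum is for alloy A.

alloy A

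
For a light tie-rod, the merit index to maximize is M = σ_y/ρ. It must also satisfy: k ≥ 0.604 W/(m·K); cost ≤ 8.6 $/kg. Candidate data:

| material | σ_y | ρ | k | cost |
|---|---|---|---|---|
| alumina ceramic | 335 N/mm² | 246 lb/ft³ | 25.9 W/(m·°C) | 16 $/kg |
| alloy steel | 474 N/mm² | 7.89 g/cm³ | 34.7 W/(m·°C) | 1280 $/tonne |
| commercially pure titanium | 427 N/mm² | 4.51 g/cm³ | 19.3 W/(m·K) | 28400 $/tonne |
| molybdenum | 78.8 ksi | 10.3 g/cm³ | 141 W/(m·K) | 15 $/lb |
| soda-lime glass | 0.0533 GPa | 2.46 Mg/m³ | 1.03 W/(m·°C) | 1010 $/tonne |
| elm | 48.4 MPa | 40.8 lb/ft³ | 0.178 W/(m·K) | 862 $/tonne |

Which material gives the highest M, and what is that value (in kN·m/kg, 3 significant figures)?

Screen on constraints: k ≥ 0.604 W/(m·K); cost ≤ 8.6 $/kg. Survivors: alloy steel, soda-lime glass.
Putting every candidate on a common basis:
  alloy steel: σ_y = 474.0 MPa, ρ = 7890 kg/m³
  soda-lime glass: σ_y = 53.30 MPa, ρ = 2460 kg/m³
  alloy steel: M = 60.1 kN·m/kg
  soda-lime glass: M = 21.7 kN·m/kg
Alloy steel has the largest M.

alloy steel, M = 60.1 kN·m/kg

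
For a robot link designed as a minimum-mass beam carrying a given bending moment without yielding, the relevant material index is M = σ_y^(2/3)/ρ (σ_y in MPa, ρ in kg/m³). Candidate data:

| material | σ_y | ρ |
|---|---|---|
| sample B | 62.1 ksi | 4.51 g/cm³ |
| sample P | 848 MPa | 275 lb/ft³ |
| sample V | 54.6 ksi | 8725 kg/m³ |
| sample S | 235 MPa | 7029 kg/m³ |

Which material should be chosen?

Putting every candidate on a common basis:
  sample B: σ_y = 428.2 MPa, ρ = 4510 kg/m³
  sample P: σ_y = 848.0 MPa, ρ = 4405 kg/m³
  sample V: σ_y = 376.5 MPa, ρ = 8725 kg/m³
  sample S: σ_y = 235.0 MPa, ρ = 7029 kg/m³
  sample P: M = 20.3×10⁻³
  sample B: M = 12.6×10⁻³
  sample V: M = 5.98×10⁻³
  sample S: M = 5.42×10⁻³
Sample P ranks first.

sample P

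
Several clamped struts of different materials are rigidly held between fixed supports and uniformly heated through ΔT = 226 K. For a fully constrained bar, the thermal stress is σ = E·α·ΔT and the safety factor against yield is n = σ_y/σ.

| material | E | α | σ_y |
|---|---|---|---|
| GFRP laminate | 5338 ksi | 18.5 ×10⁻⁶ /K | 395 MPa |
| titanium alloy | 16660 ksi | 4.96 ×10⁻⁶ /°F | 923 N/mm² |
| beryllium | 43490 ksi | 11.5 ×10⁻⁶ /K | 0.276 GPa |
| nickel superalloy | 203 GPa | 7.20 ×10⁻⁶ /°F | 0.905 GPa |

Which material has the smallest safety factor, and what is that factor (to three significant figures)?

Per material, after unit conversion:
  GFRP laminate: E = 36.80, α = 18.5, σ_y = 395.0 → σ = 154 MPa, n = 2.57
  titanium alloy: E = 114.9, α = 8.93, σ_y = 923.0 → σ = 232 MPa, n = 3.98
  beryllium: E = 299.9, α = 11.5, σ_y = 276.0 → σ = 779 MPa, n = 0.354
  nickel superalloy: E = 203.0, α = 13.0, σ_y = 905.0 → σ = 595 MPa, n = 1.52
The minimum is beryllium at n = 0.354.

beryllium, n = 0.354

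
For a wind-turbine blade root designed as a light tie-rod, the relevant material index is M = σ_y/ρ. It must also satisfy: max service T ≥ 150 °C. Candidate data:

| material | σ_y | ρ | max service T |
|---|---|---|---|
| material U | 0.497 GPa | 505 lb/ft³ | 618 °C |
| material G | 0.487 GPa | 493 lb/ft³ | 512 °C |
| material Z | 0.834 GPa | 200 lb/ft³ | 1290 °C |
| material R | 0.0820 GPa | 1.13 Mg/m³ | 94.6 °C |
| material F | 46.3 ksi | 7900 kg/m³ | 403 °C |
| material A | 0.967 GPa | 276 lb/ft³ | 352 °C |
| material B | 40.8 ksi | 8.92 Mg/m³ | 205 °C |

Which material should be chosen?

material Z

Screen on constraints: max service T ≥ 150 °C. Survivors: material U, material G, material Z, material F, material A, material B.
After converting to SI:
  material U: σ_y = 497.0 MPa, ρ = 8089 kg/m³
  material G: σ_y = 487.0 MPa, ρ = 7897 kg/m³
  material Z: σ_y = 834.0 MPa, ρ = 3204 kg/m³
  material F: σ_y = 319.2 MPa, ρ = 7900 kg/m³
  material A: σ_y = 967.0 MPa, ρ = 4421 kg/m³
  material B: σ_y = 281.3 MPa, ρ = 8920 kg/m³
  material Z: M = 260 kN·m/kg
  material A: M = 219 kN·m/kg
  material G: M = 61.7 kN·m/kg
  material U: M = 61.4 kN·m/kg
  material F: M = 40.4 kN·m/kg
  material B: M = 31.5 kN·m/kg
Material Z ranks first.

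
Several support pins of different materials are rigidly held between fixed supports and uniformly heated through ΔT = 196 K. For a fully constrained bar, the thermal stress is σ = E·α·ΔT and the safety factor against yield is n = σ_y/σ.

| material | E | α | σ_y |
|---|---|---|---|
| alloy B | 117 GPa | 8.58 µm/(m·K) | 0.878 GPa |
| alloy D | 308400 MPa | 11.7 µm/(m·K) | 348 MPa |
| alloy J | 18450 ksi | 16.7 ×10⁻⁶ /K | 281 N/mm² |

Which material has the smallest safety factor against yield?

alloy D

Per material, after unit conversion:
  alloy B: E = 117.0, α = 8.58, σ_y = 878.0 → σ = 197 MPa, n = 4.46
  alloy D: E = 308.4, α = 11.7, σ_y = 348.0 → σ = 707 MPa, n = 0.492
  alloy J: E = 127.2, α = 16.7, σ_y = 281.0 → σ = 416 MPa, n = 0.675
Alloy D has the lowest safety factor, n = 0.492.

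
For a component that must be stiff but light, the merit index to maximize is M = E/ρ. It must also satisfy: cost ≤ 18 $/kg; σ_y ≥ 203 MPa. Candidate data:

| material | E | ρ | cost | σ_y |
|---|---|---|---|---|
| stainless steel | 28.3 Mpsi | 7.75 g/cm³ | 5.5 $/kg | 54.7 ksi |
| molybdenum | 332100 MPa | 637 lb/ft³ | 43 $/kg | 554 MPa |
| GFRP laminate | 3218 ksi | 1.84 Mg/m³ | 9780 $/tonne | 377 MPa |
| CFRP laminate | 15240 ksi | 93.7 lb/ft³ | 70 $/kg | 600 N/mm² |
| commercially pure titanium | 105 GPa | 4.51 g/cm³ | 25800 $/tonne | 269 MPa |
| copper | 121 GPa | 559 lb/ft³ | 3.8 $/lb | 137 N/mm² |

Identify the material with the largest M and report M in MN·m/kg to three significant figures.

Screen on constraints: cost ≤ 18 $/kg; σ_y ≥ 203 MPa. Survivors: stainless steel, GFRP laminate.
Convert each candidate to consistent units, then evaluate M:
  stainless steel: E = 195.1 GPa, ρ = 7750 kg/m³
  GFRP laminate: E = 22.19 GPa, ρ = 1840 kg/m³
  stainless steel: M = 25.2 MN·m/kg
  GFRP laminate: M = 12.1 MN·m/kg
Highest index: stainless steel.

stainless steel, M = 25.2 MN·m/kg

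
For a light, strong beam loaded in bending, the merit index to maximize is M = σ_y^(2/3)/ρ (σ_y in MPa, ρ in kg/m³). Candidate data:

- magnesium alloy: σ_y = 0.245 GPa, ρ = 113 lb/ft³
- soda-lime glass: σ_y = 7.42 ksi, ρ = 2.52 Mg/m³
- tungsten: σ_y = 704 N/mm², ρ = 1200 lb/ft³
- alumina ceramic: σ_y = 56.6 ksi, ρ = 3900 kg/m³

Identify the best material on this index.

In SI units:
  magnesium alloy: σ_y = 245.0 MPa, ρ = 1810 kg/m³
  soda-lime glass: σ_y = 51.16 MPa, ρ = 2520 kg/m³
  tungsten: σ_y = 704.0 MPa, ρ = 19220 kg/m³
  alumina ceramic: σ_y = 390.2 MPa, ρ = 3900 kg/m³
  magnesium alloy: M = 21.6×10⁻³
  alumina ceramic: M = 13.7×10⁻³
  soda-lime glass: M = 5.47×10⁻³
  tungsten: M = 4.12×10⁻³
Magnesium alloy has the largest M.

magnesium alloy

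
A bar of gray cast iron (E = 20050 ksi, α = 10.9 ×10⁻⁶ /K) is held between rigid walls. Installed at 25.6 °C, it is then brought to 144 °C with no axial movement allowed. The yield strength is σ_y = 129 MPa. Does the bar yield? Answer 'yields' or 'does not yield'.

yields

E = 20050 ksi = 138.2 GPa.
ΔT = 118.4 K. Constrained thermal stress σ = E·α·ΔT = 138.2×10³ MPa × 10.9×10⁻⁶ × 118.4 = 178 MPa (compressive).
Compare to σ_y = 129 MPa: σ ≥ σ_y, so it yields.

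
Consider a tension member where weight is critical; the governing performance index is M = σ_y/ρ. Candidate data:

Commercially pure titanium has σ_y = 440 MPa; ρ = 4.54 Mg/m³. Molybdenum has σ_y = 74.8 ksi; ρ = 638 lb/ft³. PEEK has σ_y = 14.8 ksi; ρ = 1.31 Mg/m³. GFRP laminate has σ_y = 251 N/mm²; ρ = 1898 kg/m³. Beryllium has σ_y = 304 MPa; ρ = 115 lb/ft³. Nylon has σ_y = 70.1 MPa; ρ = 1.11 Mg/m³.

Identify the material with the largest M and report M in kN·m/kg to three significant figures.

Normalizing units and computing the index:
  commercially pure titanium: σ_y = 440.0 MPa, ρ = 4540 kg/m³
  molybdenum: σ_y = 515.7 MPa, ρ = 10220 kg/m³
  PEEK: σ_y = 102.0 MPa, ρ = 1310 kg/m³
  GFRP laminate: σ_y = 251.0 MPa, ρ = 1898 kg/m³
  beryllium: σ_y = 304.0 MPa, ρ = 1842 kg/m³
  nylon: σ_y = 70.10 MPa, ρ = 1110 kg/m³
  beryllium: M = 165 kN·m/kg
  GFRP laminate: M = 132 kN·m/kg
  commercially pure titanium: M = 96.9 kN·m/kg
  PEEK: M = 77.9 kN·m/kg
  nylon: M = 63.2 kN·m/kg
  molybdenum: M = 50.5 kN·m/kg
Beryllium ranks first.

beryllium, M = 165 kN·m/kg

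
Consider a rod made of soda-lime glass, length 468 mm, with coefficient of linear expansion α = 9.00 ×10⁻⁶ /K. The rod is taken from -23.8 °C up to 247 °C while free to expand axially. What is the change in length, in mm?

1.14 mm

ΔT = 247 − (-23.8) = 270.8 K.
ΔL = α·L₀·ΔT = 9.00×10⁻⁶ × 468 mm × 270.8 K = 1.14 mm.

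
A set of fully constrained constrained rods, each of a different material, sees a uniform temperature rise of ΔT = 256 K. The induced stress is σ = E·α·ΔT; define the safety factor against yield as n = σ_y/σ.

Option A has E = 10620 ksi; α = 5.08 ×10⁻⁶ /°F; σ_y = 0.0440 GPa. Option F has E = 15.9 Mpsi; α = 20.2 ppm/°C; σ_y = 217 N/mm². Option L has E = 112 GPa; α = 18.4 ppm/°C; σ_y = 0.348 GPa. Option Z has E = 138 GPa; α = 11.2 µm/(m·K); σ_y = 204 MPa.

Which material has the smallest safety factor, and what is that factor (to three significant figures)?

In consistent units (E in GPa, α in ×10⁻⁶/K, σ_y in MPa):
  option A: E = 73.22, α = 9.14, σ_y = 44.00 → σ = 171 MPa, n = 0.257
  option F: E = 109.6, α = 20.2, σ_y = 217.0 → σ = 567 MPa, n = 0.383
  option L: E = 112.0, α = 18.4, σ_y = 348.0 → σ = 528 MPa, n = 0.660
  option Z: E = 138.0, α = 11.2, σ_y = 204.0 → σ = 396 MPa, n = 0.516
The minimum is option A at n = 0.257.

option A, n = 0.257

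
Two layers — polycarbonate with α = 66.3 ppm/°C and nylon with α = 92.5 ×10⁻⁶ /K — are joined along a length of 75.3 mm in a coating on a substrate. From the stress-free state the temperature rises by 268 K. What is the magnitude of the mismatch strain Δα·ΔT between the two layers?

Δα = |66.3 − 92.5|×10⁻⁶/K = 26.2×10⁻⁶/K.
Mismatch strain = Δα·ΔT = 26.2×10⁻⁶ × 268.0 = 7.02×10⁻³.

7.02×10⁻³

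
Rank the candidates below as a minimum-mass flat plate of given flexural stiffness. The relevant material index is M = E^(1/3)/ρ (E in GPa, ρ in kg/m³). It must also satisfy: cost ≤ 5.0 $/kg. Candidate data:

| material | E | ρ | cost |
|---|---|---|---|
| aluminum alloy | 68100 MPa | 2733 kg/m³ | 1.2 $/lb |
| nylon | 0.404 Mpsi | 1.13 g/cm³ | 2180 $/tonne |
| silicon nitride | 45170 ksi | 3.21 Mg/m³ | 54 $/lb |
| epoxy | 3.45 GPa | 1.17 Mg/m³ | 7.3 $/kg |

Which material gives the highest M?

Screen on constraints: cost ≤ 5.0 $/kg. Survivors: aluminum alloy, nylon.
Putting every candidate on a common basis:
  aluminum alloy: E = 68.10 GPa, ρ = 2733 kg/m³
  nylon: E = 2.785 GPa, ρ = 1130 kg/m³
  aluminum alloy: M = 1.49×10⁻³
  nylon: M = 1.25×10⁻³
Aluminum alloy has the largest M.

aluminum alloy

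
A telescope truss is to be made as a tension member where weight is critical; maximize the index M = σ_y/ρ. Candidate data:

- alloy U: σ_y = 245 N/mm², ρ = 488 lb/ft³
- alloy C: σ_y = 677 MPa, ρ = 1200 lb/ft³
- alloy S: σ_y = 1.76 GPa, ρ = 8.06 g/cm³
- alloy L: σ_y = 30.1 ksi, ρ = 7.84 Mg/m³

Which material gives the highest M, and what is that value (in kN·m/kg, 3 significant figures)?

alloy S, M = 218 kN·m/kg

After converting to SI:
  alloy U: σ_y = 245.0 MPa, ρ = 7817 kg/m³
  alloy C: σ_y = 677.0 MPa, ρ = 19220 kg/m³
  alloy S: σ_y = 1760 MPa, ρ = 8060 kg/m³
  alloy L: σ_y = 207.5 MPa, ρ = 7840 kg/m³
  alloy S: M = 218 kN·m/kg
  alloy C: M = 35.2 kN·m/kg
  alloy U: M = 31.3 kN·m/kg
  alloy L: M = 26.5 kN·m/kg
The maximum is for alloy S.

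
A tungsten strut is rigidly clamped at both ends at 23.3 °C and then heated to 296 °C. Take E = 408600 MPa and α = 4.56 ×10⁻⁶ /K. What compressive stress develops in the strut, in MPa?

E = 408600 MPa = 408.6 GPa.
ΔT = 272.7 K. Constrained thermal stress σ = E·α·ΔT = 408.6×10³ MPa × 4.56×10⁻⁶ × 272.7 = 508 MPa (compressive).

508 MPa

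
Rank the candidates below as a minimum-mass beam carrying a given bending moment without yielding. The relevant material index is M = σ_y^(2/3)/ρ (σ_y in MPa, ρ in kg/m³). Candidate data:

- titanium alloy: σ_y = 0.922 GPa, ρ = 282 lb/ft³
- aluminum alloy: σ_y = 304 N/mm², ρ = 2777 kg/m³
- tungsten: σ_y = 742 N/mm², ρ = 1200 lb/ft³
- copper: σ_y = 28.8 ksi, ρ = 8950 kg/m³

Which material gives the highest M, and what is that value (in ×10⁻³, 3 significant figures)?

After converting to SI:
  titanium alloy: σ_y = 922.0 MPa, ρ = 4517 kg/m³
  aluminum alloy: σ_y = 304.0 MPa, ρ = 2777 kg/m³
  tungsten: σ_y = 742.0 MPa, ρ = 19220 kg/m³
  copper: σ_y = 198.6 MPa, ρ = 8950 kg/m³
  titanium alloy: M = 21.0×10⁻³
  aluminum alloy: M = 16.3×10⁻³
  tungsten: M = 4.26×10⁻³
  copper: M = 3.80×10⁻³
Highest index: titanium alloy.

titanium alloy, M = 21.0×10⁻³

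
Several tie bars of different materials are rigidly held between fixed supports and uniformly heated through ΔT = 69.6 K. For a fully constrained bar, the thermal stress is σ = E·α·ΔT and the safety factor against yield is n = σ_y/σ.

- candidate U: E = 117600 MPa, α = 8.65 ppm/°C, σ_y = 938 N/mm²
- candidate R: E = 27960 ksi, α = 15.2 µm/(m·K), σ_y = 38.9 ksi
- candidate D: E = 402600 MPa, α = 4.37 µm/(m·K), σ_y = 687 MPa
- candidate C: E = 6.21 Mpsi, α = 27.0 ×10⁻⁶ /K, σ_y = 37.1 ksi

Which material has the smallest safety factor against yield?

In consistent units (E in GPa, α in ×10⁻⁶/K, σ_y in MPa):
  candidate U: E = 117.6, α = 8.65, σ_y = 938.0 → σ = 70.8 MPa, n = 13.2
  candidate R: E = 192.8, α = 15.2, σ_y = 268.2 → σ = 204 MPa, n = 1.32
  candidate D: E = 402.6, α = 4.37, σ_y = 687.0 → σ = 122 MPa, n = 5.61
  candidate C: E = 42.82, α = 27.0, σ_y = 255.8 → σ = 80.5 MPa, n = 3.18
Candidate R has the lowest safety factor, n = 1.32.

candidate R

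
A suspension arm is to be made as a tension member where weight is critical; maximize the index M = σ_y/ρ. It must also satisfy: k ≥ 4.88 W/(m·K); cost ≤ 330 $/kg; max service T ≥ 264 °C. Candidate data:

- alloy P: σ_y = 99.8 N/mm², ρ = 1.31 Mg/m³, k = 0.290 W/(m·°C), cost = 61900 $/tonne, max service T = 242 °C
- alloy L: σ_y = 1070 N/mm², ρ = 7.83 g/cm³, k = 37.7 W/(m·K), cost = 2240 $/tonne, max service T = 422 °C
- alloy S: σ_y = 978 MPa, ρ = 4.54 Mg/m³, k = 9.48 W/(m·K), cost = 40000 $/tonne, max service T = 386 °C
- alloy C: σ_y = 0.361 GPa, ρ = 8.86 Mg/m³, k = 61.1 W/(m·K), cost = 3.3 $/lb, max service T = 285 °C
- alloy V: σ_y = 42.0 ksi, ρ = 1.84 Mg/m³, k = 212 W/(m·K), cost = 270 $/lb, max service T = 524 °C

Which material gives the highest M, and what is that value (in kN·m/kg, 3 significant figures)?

alloy S, M = 215 kN·m/kg

Screen on constraints: k ≥ 4.88 W/(m·K); cost ≤ 330 $/kg; max service T ≥ 264 °C. Survivors: alloy L, alloy S, alloy C.
After converting to SI:
  alloy L: σ_y = 1070 MPa, ρ = 7830 kg/m³
  alloy S: σ_y = 978.0 MPa, ρ = 4540 kg/m³
  alloy C: σ_y = 361.0 MPa, ρ = 8860 kg/m³
  alloy S: M = 215 kN·m/kg
  alloy L: M = 137 kN·m/kg
  alloy C: M = 40.7 kN·m/kg
Alloy S ranks first.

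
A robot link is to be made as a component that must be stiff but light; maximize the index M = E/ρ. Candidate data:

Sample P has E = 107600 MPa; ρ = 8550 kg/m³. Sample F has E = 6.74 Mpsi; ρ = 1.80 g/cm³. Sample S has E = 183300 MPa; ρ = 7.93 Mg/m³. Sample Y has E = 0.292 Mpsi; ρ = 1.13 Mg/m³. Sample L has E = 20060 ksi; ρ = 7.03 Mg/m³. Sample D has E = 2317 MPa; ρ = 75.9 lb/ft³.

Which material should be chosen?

Convert each candidate to consistent units, then evaluate M:
  sample P: E = 107.6 GPa, ρ = 8550 kg/m³
  sample F: E = 46.47 GPa, ρ = 1800 kg/m³
  sample S: E = 183.3 GPa, ρ = 7930 kg/m³
  sample Y: E = 2.013 GPa, ρ = 1130 kg/m³
  sample L: E = 138.3 GPa, ρ = 7030 kg/m³
  sample D: E = 2.317 GPa, ρ = 1216 kg/m³
  sample F: M = 25.8 MN·m/kg
  sample S: M = 23.1 MN·m/kg
  sample L: M = 19.7 MN·m/kg
  sample P: M = 12.6 MN·m/kg
  sample D: M = 1.91 MN·m/kg
  sample Y: M = 1.78 MN·m/kg
Highest index: sample F.

sample F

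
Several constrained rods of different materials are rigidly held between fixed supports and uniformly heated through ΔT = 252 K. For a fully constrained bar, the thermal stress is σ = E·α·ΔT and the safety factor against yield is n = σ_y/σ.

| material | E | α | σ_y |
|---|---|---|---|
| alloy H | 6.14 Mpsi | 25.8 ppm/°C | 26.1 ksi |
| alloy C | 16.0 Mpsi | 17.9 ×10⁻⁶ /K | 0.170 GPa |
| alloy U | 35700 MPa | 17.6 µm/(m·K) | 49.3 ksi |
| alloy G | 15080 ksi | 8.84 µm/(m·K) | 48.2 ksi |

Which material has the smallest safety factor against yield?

alloy C

Converting E to GPa, α to ×10⁻⁶/K, σ_y to MPa, then σ and n for each:
  alloy H: E = 42.33, α = 25.8, σ_y = 180.0 → σ = 275 MPa, n = 0.654
  alloy C: E = 110.3, α = 17.9, σ_y = 170.0 → σ = 498 MPa, n = 0.342
  alloy U: E = 35.70, α = 17.6, σ_y = 339.9 → σ = 158 MPa, n = 2.15
  alloy G: E = 104.0, α = 8.84, σ_y = 332.3 → σ = 232 MPa, n = 1.43
Alloy C has the lowest safety factor, n = 0.342.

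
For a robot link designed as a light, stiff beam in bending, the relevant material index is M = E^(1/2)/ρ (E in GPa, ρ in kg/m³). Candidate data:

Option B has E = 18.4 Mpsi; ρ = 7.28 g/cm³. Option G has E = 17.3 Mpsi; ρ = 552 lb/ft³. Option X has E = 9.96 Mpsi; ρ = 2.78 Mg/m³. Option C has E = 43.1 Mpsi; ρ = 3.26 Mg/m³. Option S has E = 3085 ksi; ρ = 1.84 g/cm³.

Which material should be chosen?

option C

Putting every candidate on a common basis:
  option B: E = 126.9 GPa, ρ = 7280 kg/m³
  option G: E = 119.3 GPa, ρ = 8842 kg/m³
  option X: E = 68.67 GPa, ρ = 2780 kg/m³
  option C: E = 297.2 GPa, ρ = 3260 kg/m³
  option S: E = 21.27 GPa, ρ = 1840 kg/m³
  option C: M = 5.29×10⁻³
  option X: M = 2.98×10⁻³
  option S: M = 2.51×10⁻³
  option B: M = 1.55×10⁻³
  option G: M = 1.24×10⁻³
Highest index: option C.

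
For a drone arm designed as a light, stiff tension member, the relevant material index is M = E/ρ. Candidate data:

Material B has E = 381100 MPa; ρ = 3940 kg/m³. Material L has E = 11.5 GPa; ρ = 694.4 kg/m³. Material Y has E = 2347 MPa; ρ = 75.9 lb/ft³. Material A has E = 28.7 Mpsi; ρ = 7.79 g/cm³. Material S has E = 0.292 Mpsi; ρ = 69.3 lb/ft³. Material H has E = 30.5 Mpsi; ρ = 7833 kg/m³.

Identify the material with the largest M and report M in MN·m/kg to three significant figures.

material B, M = 96.7 MN·m/kg

After converting to SI:
  material B: E = 381.1 GPa, ρ = 3940 kg/m³
  material L: E = 11.50 GPa, ρ = 694.4 kg/m³
  material Y: E = 2.347 GPa, ρ = 1216 kg/m³
  material A: E = 197.9 GPa, ρ = 7790 kg/m³
  material S: E = 2.013 GPa, ρ = 1110 kg/m³
  material H: E = 210.3 GPa, ρ = 7833 kg/m³
  material B: M = 96.7 MN·m/kg
  material H: M = 26.8 MN·m/kg
  material A: M = 25.4 MN·m/kg
  material L: M = 16.6 MN·m/kg
  material Y: M = 1.93 MN·m/kg
  material S: M = 1.81 MN·m/kg
Material B ranks first.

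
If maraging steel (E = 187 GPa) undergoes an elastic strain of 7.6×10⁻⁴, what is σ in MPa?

142 MPa

σ = E·ε = 187000 MPa × 7.6×10⁻⁴ = 142 MPa.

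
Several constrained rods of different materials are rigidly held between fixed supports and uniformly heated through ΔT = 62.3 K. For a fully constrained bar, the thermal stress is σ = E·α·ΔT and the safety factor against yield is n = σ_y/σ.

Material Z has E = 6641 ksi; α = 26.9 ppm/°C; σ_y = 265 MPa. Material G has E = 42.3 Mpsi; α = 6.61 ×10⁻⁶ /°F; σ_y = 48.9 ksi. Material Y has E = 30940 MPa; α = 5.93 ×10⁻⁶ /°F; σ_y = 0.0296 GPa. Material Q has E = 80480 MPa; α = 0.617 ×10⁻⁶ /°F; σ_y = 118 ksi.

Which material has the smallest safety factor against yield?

material Y

In consistent units (E in GPa, α in ×10⁻⁶/K, σ_y in MPa):
  material Z: E = 45.79, α = 26.9, σ_y = 265.0 → σ = 76.7 MPa, n = 3.45
  material G: E = 291.6, α = 11.9, σ_y = 337.2 → σ = 216 MPa, n = 1.56
  material Y: E = 30.94, α = 10.7, σ_y = 29.60 → σ = 20.6 MPa, n = 1.44
  material Q: E = 80.48, α = 1.11, σ_y = 813.6 → σ = 5.57 MPa, n = 146
Material Y has the lowest safety factor, n = 1.44.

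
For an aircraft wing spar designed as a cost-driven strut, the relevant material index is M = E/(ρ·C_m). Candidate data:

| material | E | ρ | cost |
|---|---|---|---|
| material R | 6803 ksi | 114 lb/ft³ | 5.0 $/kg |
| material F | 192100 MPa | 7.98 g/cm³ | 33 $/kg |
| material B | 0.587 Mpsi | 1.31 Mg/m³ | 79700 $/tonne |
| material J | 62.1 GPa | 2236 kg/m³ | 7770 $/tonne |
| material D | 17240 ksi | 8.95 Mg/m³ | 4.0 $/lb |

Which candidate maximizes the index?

material R

In SI units:
  material R: E = 46.91 GPa, ρ = 1826 kg/m³, cost = 5.000 $/kg
  material F: E = 192.1 GPa, ρ = 7980 kg/m³, cost = 33.00 $/kg
  material B: E = 4.047 GPa, ρ = 1310 kg/m³, cost = 79.70 $/kg
  material J: E = 62.10 GPa, ρ = 2236 kg/m³, cost = 7.770 $/kg
  material D: E = 118.9 GPa, ρ = 8950 kg/m³, cost = 8.818 $/kg
  material R: M = 5.14 MN·m per $
  material J: M = 3.57 MN·m per $
  material D: M = 1.51 MN·m per $
  material F: M = 0.729 MN·m per $
  material B: M = 0.0388 MN·m per $
The maximum is for material R.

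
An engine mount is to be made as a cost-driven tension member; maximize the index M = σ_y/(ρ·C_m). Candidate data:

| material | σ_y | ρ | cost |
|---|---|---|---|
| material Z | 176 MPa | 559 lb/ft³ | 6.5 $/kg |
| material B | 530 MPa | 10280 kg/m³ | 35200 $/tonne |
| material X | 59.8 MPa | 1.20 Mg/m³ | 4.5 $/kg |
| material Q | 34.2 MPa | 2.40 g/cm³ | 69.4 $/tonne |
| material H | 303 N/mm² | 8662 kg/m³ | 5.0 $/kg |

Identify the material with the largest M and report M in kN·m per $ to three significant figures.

In SI units:
  material Z: σ_y = 176.0 MPa, ρ = 8954 kg/m³, cost = 6.500 $/kg
  material B: σ_y = 530.0 MPa, ρ = 10280 kg/m³, cost = 35.20 $/kg
  material X: σ_y = 59.80 MPa, ρ = 1200 kg/m³, cost = 4.500 $/kg
  material Q: σ_y = 34.20 MPa, ρ = 2400 kg/m³, cost = 0.06940 $/kg
  material H: σ_y = 303.0 MPa, ρ = 8662 kg/m³, cost = 5.000 $/kg
  material Q: M = 205 kN·m per $
  material X: M = 11.1 kN·m per $
  material H: M = 7.00 kN·m per $
  material Z: M = 3.02 kN·m per $
  material B: M = 1.46 kN·m per $
Material Q has the largest M.

material Q, M = 205 kN·m per $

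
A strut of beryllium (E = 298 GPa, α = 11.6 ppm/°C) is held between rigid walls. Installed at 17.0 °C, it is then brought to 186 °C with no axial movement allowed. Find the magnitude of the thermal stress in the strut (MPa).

584 MPa

ΔT = 169.0 K. Constrained thermal stress σ = E·α·ΔT = 298.0×10³ MPa × 11.6×10⁻⁶ × 169.0 = 584 MPa (compressive).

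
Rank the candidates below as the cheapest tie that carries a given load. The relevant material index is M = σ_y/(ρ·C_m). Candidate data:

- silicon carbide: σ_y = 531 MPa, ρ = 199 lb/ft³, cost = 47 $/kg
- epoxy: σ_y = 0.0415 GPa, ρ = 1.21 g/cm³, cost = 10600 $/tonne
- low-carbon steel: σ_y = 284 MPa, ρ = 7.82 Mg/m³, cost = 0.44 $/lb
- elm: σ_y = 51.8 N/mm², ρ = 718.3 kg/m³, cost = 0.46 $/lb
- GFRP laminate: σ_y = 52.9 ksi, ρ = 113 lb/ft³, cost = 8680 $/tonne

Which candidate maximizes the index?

In SI units:
  silicon carbide: σ_y = 531.0 MPa, ρ = 3188 kg/m³, cost = 47.00 $/kg
  epoxy: σ_y = 41.50 MPa, ρ = 1210 kg/m³, cost = 10.60 $/kg
  low-carbon steel: σ_y = 284.0 MPa, ρ = 7820 kg/m³, cost = 0.9700 $/kg
  elm: σ_y = 51.80 MPa, ρ = 718.3 kg/m³, cost = 1.014 $/kg
  GFRP laminate: σ_y = 364.7 MPa, ρ = 1810 kg/m³, cost = 8.680 $/kg
  elm: M = 71.1 kN·m per $
  low-carbon steel: M = 37.4 kN·m per $
  GFRP laminate: M = 23.2 kN·m per $
  silicon carbide: M = 3.54 kN·m per $
  epoxy: M = 3.24 kN·m per $
Highest index: elm.

elm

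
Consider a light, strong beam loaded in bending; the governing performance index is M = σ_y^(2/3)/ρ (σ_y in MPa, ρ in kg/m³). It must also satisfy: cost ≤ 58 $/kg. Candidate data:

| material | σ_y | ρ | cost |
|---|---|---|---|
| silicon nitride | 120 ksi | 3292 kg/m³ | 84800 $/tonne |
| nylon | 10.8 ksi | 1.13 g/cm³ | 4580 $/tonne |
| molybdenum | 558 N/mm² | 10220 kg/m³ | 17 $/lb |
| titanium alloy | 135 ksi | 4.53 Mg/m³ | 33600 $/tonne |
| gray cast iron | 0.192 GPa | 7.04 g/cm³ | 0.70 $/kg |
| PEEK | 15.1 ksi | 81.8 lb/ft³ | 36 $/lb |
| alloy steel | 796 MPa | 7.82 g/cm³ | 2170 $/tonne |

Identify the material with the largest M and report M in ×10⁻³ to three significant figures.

Screen on constraints: cost ≤ 58 $/kg. Survivors: nylon, molybdenum, titanium alloy, gray cast iron, alloy steel.
Normalizing units and computing the index:
  nylon: σ_y = 74.46 MPa, ρ = 1130 kg/m³
  molybdenum: σ_y = 558.0 MPa, ρ = 10220 kg/m³
  titanium alloy: σ_y = 930.8 MPa, ρ = 4530 kg/m³
  gray cast iron: σ_y = 192.0 MPa, ρ = 7040 kg/m³
  alloy steel: σ_y = 796.0 MPa, ρ = 7820 kg/m³
  titanium alloy: M = 21.0×10⁻³
  nylon: M = 15.7×10⁻³
  alloy steel: M = 11.0×10⁻³
  molybdenum: M = 6.63×10⁻³
  gray cast iron: M = 4.73×10⁻³
Titanium alloy has the largest M.

titanium alloy, M = 21.0×10⁻³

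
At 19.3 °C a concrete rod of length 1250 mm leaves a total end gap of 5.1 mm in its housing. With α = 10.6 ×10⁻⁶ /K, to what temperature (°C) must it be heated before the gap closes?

404 °C

α·L₀·ΔT = 5.1 mm ⇒ ΔT = 5.1 / (10.6×10⁻⁶ × 1250.0) = 384.9 K.
T = 19.3 + 384.9 = 404.2 °C.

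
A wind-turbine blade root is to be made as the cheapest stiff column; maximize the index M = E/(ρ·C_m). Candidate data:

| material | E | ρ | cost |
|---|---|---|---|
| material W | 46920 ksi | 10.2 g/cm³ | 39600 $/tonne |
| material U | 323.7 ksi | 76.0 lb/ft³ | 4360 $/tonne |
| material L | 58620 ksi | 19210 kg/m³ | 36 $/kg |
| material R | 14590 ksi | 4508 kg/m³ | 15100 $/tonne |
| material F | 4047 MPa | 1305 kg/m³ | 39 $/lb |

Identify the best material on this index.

In SI units:
  material W: E = 323.5 GPa, ρ = 10200 kg/m³, cost = 39.60 $/kg
  material U: E = 2.232 GPa, ρ = 1217 kg/m³, cost = 4.360 $/kg
  material L: E = 404.2 GPa, ρ = 19210 kg/m³, cost = 36.00 $/kg
  material R: E = 100.6 GPa, ρ = 4508 kg/m³, cost = 15.10 $/kg
  material F: E = 4.047 GPa, ρ = 1305 kg/m³, cost = 85.98 $/kg
  material R: M = 1.48 MN·m per $
  material W: M = 0.801 MN·m per $
  material L: M = 0.584 MN·m per $
  material U: M = 0.420 MN·m per $
  material F: M = 0.0361 MN·m per $
The maximum is for material R.

material R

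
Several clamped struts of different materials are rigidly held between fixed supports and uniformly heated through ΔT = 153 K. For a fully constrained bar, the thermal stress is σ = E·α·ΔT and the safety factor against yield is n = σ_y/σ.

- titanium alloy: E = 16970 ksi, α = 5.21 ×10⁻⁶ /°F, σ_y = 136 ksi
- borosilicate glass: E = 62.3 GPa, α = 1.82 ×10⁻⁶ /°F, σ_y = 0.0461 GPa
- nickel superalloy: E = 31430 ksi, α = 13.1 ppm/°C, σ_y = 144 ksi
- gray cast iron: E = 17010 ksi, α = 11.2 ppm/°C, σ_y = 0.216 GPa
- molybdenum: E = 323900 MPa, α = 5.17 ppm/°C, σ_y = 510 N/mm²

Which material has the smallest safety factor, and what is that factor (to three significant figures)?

Per material, after unit conversion:
  titanium alloy: E = 117.0, α = 9.38, σ_y = 937.7 → σ = 168 MPa, n = 5.59
  borosilicate glass: E = 62.30, α = 3.28, σ_y = 46.10 → σ = 31.2 MPa, n = 1.48
  nickel superalloy: E = 216.7, α = 13.1, σ_y = 992.8 → σ = 434 MPa, n = 2.29
  gray cast iron: E = 117.3, α = 11.2, σ_y = 216.0 → σ = 201 MPa, n = 1.07
  molybdenum: E = 323.9, α = 5.17, σ_y = 510.0 → σ = 256 MPa, n = 1.99
Gray cast iron has the lowest safety factor, n = 1.07.

gray cast iron, n = 1.07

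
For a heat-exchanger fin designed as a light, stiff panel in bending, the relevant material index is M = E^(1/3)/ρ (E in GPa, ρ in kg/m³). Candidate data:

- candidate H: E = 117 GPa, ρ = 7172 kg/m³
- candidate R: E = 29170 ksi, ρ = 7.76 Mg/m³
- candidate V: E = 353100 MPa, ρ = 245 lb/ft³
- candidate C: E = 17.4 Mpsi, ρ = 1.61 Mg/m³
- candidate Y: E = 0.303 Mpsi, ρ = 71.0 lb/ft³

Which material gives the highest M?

Convert each candidate to consistent units, then evaluate M:
  candidate H: E = 117.0 GPa, ρ = 7172 kg/m³
  candidate R: E = 201.1 GPa, ρ = 7760 kg/m³
  candidate V: E = 353.1 GPa, ρ = 3925 kg/m³
  candidate C: E = 120.0 GPa, ρ = 1610 kg/m³
  candidate Y: E = 2.089 GPa, ρ = 1137 kg/m³
  candidate C: M = 3.06×10⁻³
  candidate V: M = 1.80×10⁻³
  candidate Y: M = 1.12×10⁻³
  candidate R: M = 0.755×10⁻³
  candidate H: M = 0.682×10⁻³
The maximum is for candidate C.

candidate C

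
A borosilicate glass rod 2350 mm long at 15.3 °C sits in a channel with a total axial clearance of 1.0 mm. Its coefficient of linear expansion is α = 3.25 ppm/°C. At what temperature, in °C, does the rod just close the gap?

146 °C

α·L₀·ΔT = 1.0 mm ⇒ ΔT = 1.0 / (3.25×10⁻⁶ × 2350.0) = 130.9 K.
T = 15.3 + 130.9 = 146.2 °C.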